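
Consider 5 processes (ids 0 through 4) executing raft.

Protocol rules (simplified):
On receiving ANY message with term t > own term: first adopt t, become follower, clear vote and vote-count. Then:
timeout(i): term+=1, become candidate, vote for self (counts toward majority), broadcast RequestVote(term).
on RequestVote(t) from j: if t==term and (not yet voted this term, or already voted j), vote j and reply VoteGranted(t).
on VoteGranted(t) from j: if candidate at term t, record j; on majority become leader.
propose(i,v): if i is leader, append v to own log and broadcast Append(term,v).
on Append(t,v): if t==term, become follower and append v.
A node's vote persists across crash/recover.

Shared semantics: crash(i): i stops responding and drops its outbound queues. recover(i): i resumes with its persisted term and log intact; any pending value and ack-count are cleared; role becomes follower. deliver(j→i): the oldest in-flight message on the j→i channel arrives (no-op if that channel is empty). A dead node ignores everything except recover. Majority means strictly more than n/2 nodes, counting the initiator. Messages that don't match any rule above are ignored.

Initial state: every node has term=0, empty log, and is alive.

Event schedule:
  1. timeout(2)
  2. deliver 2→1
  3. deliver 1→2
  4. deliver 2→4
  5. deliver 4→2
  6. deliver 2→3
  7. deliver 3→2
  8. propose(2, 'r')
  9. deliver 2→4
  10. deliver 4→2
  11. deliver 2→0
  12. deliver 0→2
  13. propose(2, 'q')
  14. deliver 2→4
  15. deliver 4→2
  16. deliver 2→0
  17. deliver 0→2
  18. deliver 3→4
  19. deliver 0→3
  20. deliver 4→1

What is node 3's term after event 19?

1

after 1 — timeout(2): n2:cand/t1/[-]
after 2 — deliver 2→1: n1:foll/t1/[-]
after 3 — deliver 1→2: ·
after 4 — deliver 2→4: n4:foll/t1/[-]
after 5 — deliver 4→2: n2:lead/t1/[-]
after 6 — deliver 2→3: n3:foll/t1/[-]
after 7 — deliver 3→2: ·
after 8 — propose(2,'r'): n2:lead/t1/[r]
after 9 — deliver 2→4: n4:foll/t1/[r]
after 10 — deliver 4→2: ·
after 11 — deliver 2→0: n0:foll/t1/[-]
after 12 — deliver 0→2: ·
after 13 — propose(2,'q'): n2:lead/t1/[r,q]
after 14 — deliver 2→4: n4:foll/t1/[r,q]
after 15 — deliver 4→2: ·
after 16 — deliver 2→0: n0:foll/t1/[r]
after 17 — deliver 0→2: ·
after 18 — deliver 3→4: ·
after 19 — deliver 0→3: ·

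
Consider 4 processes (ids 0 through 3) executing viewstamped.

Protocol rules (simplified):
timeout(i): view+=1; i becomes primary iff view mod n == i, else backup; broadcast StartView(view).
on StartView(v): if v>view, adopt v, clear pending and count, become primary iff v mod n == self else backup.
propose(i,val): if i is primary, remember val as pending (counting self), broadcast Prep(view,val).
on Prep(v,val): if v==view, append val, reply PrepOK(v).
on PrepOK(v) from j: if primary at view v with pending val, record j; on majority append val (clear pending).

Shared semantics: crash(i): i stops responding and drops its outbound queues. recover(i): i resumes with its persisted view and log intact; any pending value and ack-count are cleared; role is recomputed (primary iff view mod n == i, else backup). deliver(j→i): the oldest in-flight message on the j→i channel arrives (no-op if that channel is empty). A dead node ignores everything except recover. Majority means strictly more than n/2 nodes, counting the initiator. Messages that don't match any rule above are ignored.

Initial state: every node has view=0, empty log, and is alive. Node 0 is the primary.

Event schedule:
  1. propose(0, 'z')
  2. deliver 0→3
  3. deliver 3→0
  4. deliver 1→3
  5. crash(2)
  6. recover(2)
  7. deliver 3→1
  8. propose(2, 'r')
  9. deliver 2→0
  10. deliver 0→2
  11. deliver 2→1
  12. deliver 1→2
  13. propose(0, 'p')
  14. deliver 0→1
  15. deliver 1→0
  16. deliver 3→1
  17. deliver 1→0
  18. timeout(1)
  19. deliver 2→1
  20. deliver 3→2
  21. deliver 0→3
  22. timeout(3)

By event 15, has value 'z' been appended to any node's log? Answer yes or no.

yes

step 1 propose(0,'z'): —
step 2 deliver 0→3: 3={back,v=0,log=z}
step 3 deliver 3→0: —
step 4 deliver 1→3: —
step 5 crash(2): 2={✗back,v=0,log=-}
step 6 recover(2): 2={back,v=0,log=-}
step 7 deliver 3→1: —
step 8 propose(2,'r'): —
step 9 deliver 2→0: —
step 10 deliver 0→2: 2={back,v=0,log=z}
step 11 deliver 2→1: —
step 12 deliver 1→2: —
step 13 propose(0,'p'): —
step 14 deliver 0→1: 1={back,v=0,log=z}
step 15 deliver 1→0: —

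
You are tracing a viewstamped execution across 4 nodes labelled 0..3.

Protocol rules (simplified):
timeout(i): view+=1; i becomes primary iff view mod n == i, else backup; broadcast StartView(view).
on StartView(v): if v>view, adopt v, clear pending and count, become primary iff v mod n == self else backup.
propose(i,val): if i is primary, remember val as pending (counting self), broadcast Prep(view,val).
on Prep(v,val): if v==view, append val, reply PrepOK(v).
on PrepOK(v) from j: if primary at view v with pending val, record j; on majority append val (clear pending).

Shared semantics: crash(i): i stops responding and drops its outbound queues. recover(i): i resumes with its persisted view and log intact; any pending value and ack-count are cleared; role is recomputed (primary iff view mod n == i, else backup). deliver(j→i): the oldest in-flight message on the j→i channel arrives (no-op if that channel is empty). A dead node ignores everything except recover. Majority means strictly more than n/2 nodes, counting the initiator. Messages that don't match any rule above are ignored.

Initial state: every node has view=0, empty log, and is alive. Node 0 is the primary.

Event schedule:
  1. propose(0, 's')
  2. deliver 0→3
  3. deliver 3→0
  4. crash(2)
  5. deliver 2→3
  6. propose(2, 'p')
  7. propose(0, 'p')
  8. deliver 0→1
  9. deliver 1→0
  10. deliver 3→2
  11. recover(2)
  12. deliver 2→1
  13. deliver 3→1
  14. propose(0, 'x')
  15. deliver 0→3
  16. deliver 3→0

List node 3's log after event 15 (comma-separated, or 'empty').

s,p

[1] propose(0,'s') → ∅
[2] deliver 0→3 → N3(back v0 [s])
[3] deliver 3→0 → ∅
[4] crash(2) → N2(✗back v0 [-])
[5] deliver 2→3 → ∅
[6] propose(2,'p') → ∅
[7] propose(0,'p') → ∅
[8] deliver 0→1 → N1(back v0 [s])
[9] deliver 1→0 → ∅
[10] deliver 3→2 → ∅
[11] recover(2) → N2(back v0 [-])
[12] deliver 2→1 → ∅
[13] deliver 3→1 → ∅
[14] propose(0,'x') → ∅
[15] deliver 0→3 → N3(back v0 [s,p])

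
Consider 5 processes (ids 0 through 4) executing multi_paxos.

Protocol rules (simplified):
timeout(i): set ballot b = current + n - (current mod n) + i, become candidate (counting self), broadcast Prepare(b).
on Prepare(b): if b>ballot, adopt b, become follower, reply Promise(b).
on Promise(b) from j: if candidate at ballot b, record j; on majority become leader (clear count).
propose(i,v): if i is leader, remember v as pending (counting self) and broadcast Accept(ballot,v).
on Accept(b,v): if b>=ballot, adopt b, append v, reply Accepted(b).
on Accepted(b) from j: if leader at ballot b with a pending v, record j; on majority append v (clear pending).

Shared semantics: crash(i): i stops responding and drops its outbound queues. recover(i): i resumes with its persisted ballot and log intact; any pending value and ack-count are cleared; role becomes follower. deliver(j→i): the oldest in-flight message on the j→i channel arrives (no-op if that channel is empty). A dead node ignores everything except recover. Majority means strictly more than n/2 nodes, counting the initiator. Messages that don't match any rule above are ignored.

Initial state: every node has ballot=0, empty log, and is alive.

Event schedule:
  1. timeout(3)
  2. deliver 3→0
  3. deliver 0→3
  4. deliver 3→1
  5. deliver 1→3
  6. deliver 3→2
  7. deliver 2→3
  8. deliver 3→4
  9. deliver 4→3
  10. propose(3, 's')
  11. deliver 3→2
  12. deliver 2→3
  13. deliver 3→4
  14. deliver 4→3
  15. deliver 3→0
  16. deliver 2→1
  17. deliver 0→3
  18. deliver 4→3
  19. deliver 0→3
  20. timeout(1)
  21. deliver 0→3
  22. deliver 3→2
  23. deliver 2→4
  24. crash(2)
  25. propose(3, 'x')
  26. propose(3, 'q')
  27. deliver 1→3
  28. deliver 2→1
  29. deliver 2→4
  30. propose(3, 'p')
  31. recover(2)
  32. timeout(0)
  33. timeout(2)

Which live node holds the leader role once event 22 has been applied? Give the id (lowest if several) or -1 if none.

step 1 timeout(3): 3={cand,b=8,log=-}
step 2 deliver 3→0: 0={foll,b=8,log=-}
step 3 deliver 0→3: —
step 4 deliver 3→1: 1={foll,b=8,log=-}
step 5 deliver 1→3: 3={lead,b=8,log=-}
step 6 deliver 3→2: 2={foll,b=8,log=-}
step 7 deliver 2→3: —
step 8 deliver 3→4: 4={foll,b=8,log=-}
step 9 deliver 4→3: —
step 10 propose(3,'s'): —
step 11 deliver 3→2: 2={foll,b=8,log=s}
step 12 deliver 2→3: —
step 13 deliver 3→4: 4={foll,b=8,log=s}
step 14 deliver 4→3: 3={lead,b=8,log=s}
step 15 deliver 3→0: 0={foll,b=8,log=s}
step 16 deliver 2→1: —
step 17 deliver 0→3: —
step 18 deliver 4→3: —
step 19 deliver 0→3: —
step 20 timeout(1): 1={cand,b=11,log=-}
step 21 deliver 0→3: —
step 22 deliver 3→2: —

3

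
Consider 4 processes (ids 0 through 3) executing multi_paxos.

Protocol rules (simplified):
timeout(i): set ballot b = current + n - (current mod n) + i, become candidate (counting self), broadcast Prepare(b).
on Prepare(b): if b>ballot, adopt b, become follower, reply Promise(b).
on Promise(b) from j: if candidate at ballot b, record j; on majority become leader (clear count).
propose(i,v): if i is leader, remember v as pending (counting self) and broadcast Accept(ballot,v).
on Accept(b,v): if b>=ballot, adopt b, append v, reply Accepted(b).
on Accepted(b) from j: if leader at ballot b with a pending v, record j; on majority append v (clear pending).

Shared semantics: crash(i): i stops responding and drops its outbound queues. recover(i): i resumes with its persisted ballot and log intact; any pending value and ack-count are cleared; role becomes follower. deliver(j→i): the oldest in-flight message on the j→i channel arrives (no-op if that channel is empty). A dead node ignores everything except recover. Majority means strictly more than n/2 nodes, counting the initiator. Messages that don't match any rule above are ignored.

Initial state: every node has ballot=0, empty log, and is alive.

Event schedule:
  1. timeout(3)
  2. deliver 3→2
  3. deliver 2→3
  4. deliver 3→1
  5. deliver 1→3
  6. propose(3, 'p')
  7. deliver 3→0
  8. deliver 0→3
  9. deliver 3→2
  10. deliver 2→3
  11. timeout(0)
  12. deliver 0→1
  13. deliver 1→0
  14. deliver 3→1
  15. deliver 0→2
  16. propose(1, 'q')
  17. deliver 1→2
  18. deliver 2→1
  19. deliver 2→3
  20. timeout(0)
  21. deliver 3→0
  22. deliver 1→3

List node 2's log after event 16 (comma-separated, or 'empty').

p

1. timeout(3):  <3:cand b7 ->
2. deliver 3→2:  <2:foll b7 ->
3. deliver 2→3:  nop
4. deliver 3→1:  <1:foll b7 ->
5. deliver 1→3:  <3:lead b7 ->
6. propose(3,'p'):  nop
7. deliver 3→0:  <0:foll b7 ->
8. deliver 0→3:  nop
9. deliver 3→2:  <2:foll b7 p>
10. deliver 2→3:  nop
11. timeout(0):  <0:cand b8 ->
12. deliver 0→1:  <1:foll b8 ->
13. deliver 1→0:  nop
14. deliver 3→1:  nop
15. deliver 0→2:  <2:foll b8 p>
16. propose(1,'q'):  nop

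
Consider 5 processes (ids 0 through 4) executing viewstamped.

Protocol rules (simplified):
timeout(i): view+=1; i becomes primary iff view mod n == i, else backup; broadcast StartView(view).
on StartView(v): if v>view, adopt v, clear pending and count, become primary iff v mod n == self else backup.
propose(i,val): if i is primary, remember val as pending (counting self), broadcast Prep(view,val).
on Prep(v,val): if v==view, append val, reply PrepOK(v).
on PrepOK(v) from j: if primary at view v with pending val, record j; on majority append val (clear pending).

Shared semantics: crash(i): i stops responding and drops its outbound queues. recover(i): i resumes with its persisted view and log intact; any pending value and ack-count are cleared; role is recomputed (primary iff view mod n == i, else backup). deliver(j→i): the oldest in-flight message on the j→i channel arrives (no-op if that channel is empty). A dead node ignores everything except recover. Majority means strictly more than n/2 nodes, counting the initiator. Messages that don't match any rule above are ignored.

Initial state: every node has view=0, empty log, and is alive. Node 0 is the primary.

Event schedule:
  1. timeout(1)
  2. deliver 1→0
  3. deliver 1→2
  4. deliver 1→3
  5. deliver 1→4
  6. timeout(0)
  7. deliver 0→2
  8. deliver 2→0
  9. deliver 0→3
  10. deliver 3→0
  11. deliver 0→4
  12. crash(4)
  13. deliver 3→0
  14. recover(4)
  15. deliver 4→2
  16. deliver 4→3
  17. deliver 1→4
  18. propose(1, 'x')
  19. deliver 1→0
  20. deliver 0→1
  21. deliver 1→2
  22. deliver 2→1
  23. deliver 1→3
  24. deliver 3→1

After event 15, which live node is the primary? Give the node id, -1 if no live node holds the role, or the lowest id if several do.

e1 timeout(1): 1[prim,v=1,-]
e2 deliver 1→0: 0[back,v=1,-]
e3 deliver 1→2: 2[back,v=1,-]
e4 deliver 1→3: 3[back,v=1,-]
e5 deliver 1→4: 4[back,v=1,-]
e6 timeout(0): 0[back,v=2,-]
e7 deliver 0→2: 2[prim,v=2,-]
e8 deliver 2→0: ·
e9 deliver 0→3: 3[back,v=2,-]
e10 deliver 3→0: ·
e11 deliver 0→4: 4[back,v=2,-]
e12 crash(4): 4[✗back,v=2,-]
e13 deliver 3→0: ·
e14 recover(4): 4[back,v=2,-]
e15 deliver 4→2: ·

1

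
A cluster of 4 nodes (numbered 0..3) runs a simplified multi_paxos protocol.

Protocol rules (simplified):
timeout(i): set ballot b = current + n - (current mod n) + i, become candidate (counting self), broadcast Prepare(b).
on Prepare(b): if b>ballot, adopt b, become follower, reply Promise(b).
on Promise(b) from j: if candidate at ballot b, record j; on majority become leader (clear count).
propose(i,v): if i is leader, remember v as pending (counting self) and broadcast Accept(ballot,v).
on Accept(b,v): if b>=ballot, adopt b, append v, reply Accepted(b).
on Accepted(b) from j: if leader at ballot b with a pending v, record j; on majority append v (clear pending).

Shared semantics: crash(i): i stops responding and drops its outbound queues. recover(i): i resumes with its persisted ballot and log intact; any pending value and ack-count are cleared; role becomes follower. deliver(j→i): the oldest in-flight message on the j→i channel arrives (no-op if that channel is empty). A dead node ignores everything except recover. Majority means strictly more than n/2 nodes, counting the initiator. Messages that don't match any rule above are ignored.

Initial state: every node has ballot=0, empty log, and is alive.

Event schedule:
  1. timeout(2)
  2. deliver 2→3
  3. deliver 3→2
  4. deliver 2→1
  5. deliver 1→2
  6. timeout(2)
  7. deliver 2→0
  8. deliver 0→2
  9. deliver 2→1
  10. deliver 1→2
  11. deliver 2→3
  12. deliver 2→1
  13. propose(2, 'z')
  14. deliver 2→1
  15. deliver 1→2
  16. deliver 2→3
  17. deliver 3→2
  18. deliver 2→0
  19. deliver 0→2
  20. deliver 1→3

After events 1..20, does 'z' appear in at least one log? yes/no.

no

after 1 — timeout(2): n2:cand/b6/[-]
after 2 — deliver 2→3: n3:foll/b6/[-]
after 3 — deliver 3→2: ·
after 4 — deliver 2→1: n1:foll/b6/[-]
after 5 — deliver 1→2: n2:lead/b6/[-]
after 6 — timeout(2): n2:cand/b10/[-]
after 7 — deliver 2→0: n0:foll/b6/[-]
after 8 — deliver 0→2: ·
after 9 — deliver 2→1: n1:foll/b10/[-]
after 10 — deliver 1→2: ·
after 11 — deliver 2→3: n3:foll/b10/[-]
after 12 — deliver 2→1: ·
after 13 — propose(2,'z'): ·
after 14 — deliver 2→1: ·
after 15 — deliver 1→2: ·
after 16 — deliver 2→3: ·
after 17 — deliver 3→2: n2:lead/b10/[-]
after 18 — deliver 2→0: n0:foll/b10/[-]
after 19 — deliver 0→2: ·
after 20 — deliver 1→3: ·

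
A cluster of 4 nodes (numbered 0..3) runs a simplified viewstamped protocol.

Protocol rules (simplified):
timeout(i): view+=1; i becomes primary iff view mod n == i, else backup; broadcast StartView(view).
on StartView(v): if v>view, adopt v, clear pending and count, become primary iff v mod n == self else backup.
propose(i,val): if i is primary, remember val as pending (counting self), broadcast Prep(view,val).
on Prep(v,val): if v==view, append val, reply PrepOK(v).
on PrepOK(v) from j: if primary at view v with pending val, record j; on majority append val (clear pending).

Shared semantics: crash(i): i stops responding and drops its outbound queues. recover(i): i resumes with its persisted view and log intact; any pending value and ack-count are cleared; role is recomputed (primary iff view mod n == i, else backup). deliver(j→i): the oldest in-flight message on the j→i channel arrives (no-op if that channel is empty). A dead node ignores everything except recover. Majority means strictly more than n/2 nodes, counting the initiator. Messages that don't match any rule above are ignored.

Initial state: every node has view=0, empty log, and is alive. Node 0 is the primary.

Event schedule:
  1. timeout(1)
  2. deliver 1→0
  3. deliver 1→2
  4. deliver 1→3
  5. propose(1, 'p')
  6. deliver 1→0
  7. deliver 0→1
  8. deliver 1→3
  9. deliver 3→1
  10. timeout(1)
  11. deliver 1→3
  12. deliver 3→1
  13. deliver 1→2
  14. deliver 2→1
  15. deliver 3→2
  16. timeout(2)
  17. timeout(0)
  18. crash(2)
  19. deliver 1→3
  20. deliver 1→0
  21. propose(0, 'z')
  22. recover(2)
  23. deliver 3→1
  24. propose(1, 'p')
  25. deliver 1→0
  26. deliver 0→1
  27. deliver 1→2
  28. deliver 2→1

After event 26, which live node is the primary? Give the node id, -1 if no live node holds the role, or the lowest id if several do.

2

after 1 — timeout(1): n1:prim/v1/[-]
after 2 — deliver 1→0: n0:back/v1/[-]
after 3 — deliver 1→2: n2:back/v1/[-]
after 4 — deliver 1→3: n3:back/v1/[-]
after 5 — propose(1,'p'): ·
after 6 — deliver 1→0: n0:back/v1/[p]
after 7 — deliver 0→1: ·
after 8 — deliver 1→3: n3:back/v1/[p]
after 9 — deliver 3→1: n1:prim/v1/[p]
after 10 — timeout(1): n1:back/v2/[p]
after 11 — deliver 1→3: n3:back/v2/[p]
after 12 — deliver 3→1: ·
after 13 — deliver 1→2: n2:back/v1/[p]
after 14 — deliver 2→1: ·
after 15 — deliver 3→2: ·
after 16 — timeout(2): n2:prim/v2/[p]
after 17 — timeout(0): n0:back/v2/[p]
after 18 — crash(2): n2:✗prim/v2/[p]
after 19 — deliver 1→3: ·
after 20 — deliver 1→0: ·
after 21 — propose(0,'z'): ·
after 22 — recover(2): n2:prim/v2/[p]
after 23 — deliver 3→1: ·
after 24 — propose(1,'p'): ·
after 25 — deliver 1→0: ·
after 26 — deliver 0→1: ·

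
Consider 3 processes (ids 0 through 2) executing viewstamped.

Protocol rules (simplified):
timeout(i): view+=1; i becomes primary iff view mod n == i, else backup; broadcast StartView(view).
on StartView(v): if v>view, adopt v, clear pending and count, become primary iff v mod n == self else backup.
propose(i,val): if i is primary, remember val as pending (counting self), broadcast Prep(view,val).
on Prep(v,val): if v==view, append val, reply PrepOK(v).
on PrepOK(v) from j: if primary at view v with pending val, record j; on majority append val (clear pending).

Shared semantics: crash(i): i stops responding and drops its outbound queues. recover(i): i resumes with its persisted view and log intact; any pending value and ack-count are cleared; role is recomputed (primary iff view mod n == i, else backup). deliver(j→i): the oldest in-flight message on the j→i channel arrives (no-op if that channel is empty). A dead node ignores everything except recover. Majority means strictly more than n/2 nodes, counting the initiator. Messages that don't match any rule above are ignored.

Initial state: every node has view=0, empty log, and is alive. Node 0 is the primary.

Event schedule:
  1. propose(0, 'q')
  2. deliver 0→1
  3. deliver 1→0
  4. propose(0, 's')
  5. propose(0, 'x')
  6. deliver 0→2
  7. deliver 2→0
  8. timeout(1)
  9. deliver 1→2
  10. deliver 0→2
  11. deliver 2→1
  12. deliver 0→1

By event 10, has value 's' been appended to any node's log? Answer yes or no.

e1 propose(0,'q'): ·
e2 deliver 0→1: 1[back,v=0,q]
e3 deliver 1→0: 0[prim,v=0,q]
e4 propose(0,'s'): ·
e5 propose(0,'x'): ·
e6 deliver 0→2: 2[back,v=0,q]
e7 deliver 2→0: 0[prim,v=0,q,x]
e8 timeout(1): 1[prim,v=1,q]
e9 deliver 1→2: 2[back,v=1,q]
e10 deliver 0→2: ·

no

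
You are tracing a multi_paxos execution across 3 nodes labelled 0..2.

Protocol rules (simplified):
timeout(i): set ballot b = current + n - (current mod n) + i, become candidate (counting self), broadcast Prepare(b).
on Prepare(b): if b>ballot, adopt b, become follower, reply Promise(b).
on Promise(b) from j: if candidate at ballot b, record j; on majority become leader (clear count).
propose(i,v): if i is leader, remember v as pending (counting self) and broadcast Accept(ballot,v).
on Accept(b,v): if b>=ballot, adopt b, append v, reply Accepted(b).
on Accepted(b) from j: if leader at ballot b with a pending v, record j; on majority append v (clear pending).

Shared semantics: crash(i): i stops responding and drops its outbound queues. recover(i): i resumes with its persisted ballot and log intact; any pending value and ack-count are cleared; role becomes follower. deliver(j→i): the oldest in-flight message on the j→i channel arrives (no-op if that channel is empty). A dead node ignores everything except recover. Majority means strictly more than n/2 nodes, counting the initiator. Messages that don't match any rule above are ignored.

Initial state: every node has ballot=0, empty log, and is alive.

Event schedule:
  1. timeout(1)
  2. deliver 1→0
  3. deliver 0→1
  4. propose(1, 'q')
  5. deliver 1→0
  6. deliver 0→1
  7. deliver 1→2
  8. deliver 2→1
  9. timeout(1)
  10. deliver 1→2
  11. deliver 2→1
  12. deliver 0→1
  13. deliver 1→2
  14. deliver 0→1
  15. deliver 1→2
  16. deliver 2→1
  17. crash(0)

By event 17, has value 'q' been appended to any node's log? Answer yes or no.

yes

1. timeout(1):  <1:cand b4 ->
2. deliver 1→0:  <0:foll b4 ->
3. deliver 0→1:  <1:lead b4 ->
4. propose(1,'q'):  nop
5. deliver 1→0:  <0:foll b4 q>
6. deliver 0→1:  <1:lead b4 q>
7. deliver 1→2:  <2:foll b4 ->
8. deliver 2→1:  nop
9. timeout(1):  <1:cand b7 q>
10. deliver 1→2:  <2:foll b4 q>
11. deliver 2→1:  nop
12. deliver 0→1:  nop
13. deliver 1→2:  <2:foll b7 q>
14. deliver 0→1:  nop
15. deliver 1→2:  nop
16. deliver 2→1:  <1:lead b7 q>
17. crash(0):  <0:✗foll b4 q>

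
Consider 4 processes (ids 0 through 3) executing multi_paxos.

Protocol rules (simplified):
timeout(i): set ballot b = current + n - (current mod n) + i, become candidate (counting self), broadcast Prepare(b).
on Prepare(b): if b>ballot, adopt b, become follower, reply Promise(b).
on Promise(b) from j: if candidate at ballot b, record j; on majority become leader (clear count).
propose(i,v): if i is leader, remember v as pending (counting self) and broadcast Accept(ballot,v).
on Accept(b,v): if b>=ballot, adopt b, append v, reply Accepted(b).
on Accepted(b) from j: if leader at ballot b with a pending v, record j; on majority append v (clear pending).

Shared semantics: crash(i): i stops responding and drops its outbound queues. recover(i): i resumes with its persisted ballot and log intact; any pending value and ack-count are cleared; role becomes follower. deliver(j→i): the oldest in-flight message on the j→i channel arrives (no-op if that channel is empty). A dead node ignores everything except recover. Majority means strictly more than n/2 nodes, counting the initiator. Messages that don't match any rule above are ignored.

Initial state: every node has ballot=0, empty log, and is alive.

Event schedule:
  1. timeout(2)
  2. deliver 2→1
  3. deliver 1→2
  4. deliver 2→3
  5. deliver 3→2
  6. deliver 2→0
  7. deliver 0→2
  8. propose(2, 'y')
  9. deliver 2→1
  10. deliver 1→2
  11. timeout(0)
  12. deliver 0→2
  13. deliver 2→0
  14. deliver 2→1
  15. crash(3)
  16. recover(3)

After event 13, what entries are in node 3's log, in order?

empty

after 1 — timeout(2): n2:cand/b6/[-]
after 2 — deliver 2→1: n1:foll/b6/[-]
after 3 — deliver 1→2: ·
after 4 — deliver 2→3: n3:foll/b6/[-]
after 5 — deliver 3→2: n2:lead/b6/[-]
after 6 — deliver 2→0: n0:foll/b6/[-]
after 7 — deliver 0→2: ·
after 8 — propose(2,'y'): ·
after 9 — deliver 2→1: n1:foll/b6/[y]
after 10 — deliver 1→2: ·
after 11 — timeout(0): n0:cand/b8/[-]
after 12 — deliver 0→2: n2:foll/b8/[-]
after 13 — deliver 2→0: ·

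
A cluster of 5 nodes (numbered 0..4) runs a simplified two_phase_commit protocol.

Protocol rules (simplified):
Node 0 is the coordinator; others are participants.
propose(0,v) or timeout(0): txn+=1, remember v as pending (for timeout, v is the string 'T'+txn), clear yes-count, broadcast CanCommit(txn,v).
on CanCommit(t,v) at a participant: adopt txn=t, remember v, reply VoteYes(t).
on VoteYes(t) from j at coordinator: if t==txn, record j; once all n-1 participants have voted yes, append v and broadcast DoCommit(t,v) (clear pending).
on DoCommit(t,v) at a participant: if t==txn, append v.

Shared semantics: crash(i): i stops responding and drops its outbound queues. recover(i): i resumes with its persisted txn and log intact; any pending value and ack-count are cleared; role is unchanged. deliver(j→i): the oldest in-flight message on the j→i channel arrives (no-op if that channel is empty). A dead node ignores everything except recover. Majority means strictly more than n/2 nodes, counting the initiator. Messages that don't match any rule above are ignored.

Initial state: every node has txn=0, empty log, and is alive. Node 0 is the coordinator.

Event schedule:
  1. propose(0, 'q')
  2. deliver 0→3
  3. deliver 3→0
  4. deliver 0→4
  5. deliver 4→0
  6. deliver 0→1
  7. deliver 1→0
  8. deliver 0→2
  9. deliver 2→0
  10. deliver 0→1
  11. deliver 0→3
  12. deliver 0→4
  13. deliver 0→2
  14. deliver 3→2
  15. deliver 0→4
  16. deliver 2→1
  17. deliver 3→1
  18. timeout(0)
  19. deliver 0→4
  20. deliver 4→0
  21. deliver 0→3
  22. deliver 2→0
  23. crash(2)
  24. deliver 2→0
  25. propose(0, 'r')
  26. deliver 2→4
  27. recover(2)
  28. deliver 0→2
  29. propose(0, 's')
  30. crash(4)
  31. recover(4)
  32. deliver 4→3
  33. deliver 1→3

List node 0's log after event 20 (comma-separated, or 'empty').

1. propose(0,'q'):  <0:coor t1 ->
2. deliver 0→3:  <3:part t1 ->
3. deliver 3→0:  nop
4. deliver 0→4:  <4:part t1 ->
5. deliver 4→0:  nop
6. deliver 0→1:  <1:part t1 ->
7. deliver 1→0:  nop
8. deliver 0→2:  <2:part t1 ->
9. deliver 2→0:  <0:coor t1 q>
10. deliver 0→1:  <1:part t1 q>
11. deliver 0→3:  <3:part t1 q>
12. deliver 0→4:  <4:part t1 q>
13. deliver 0→2:  <2:part t1 q>
14. deliver 3→2:  nop
15. deliver 0→4:  nop
16. deliver 2→1:  nop
17. deliver 3→1:  nop
18. timeout(0):  <0:coor t2 q>
19. deliver 0→4:  <4:part t2 q>
20. deliver 4→0:  nop

q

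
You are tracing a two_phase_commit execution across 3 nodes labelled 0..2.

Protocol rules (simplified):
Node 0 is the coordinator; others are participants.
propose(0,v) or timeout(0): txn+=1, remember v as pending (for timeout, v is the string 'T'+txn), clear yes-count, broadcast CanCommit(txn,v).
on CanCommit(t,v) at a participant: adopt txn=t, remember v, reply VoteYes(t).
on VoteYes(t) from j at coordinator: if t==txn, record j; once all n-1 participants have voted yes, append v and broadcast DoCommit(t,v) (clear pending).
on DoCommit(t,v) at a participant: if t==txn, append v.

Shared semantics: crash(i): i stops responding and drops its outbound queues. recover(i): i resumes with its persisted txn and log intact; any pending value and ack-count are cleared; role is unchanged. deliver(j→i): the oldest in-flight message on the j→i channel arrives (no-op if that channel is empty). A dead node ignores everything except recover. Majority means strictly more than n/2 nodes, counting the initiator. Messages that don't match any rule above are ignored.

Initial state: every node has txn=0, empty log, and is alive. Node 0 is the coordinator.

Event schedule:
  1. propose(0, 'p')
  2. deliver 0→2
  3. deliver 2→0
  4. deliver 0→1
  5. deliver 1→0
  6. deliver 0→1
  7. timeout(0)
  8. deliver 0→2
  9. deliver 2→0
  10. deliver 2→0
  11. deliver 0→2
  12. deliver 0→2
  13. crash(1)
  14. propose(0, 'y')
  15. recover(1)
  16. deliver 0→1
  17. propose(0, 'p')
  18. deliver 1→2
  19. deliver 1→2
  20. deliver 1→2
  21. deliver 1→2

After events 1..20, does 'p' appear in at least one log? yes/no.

1. propose(0,'p'):  <0:coor t1 ->
2. deliver 0→2:  <2:part t1 ->
3. deliver 2→0:  nop
4. deliver 0→1:  <1:part t1 ->
5. deliver 1→0:  <0:coor t1 p>
6. deliver 0→1:  <1:part t1 p>
7. timeout(0):  <0:coor t2 p>
8. deliver 0→2:  <2:part t1 p>
9. deliver 2→0:  nop
10. deliver 2→0:  nop
11. deliver 0→2:  <2:part t2 p>
12. deliver 0→2:  nop
13. crash(1):  <1:✗part t1 p>
14. propose(0,'y'):  <0:coor t3 p>
15. recover(1):  <1:part t1 p>
16. deliver 0→1:  <1:part t2 p>
17. propose(0,'p'):  <0:coor t4 p>
18. deliver 1→2:  nop
19. deliver 1→2:  nop
20. deliver 1→2:  nop

yes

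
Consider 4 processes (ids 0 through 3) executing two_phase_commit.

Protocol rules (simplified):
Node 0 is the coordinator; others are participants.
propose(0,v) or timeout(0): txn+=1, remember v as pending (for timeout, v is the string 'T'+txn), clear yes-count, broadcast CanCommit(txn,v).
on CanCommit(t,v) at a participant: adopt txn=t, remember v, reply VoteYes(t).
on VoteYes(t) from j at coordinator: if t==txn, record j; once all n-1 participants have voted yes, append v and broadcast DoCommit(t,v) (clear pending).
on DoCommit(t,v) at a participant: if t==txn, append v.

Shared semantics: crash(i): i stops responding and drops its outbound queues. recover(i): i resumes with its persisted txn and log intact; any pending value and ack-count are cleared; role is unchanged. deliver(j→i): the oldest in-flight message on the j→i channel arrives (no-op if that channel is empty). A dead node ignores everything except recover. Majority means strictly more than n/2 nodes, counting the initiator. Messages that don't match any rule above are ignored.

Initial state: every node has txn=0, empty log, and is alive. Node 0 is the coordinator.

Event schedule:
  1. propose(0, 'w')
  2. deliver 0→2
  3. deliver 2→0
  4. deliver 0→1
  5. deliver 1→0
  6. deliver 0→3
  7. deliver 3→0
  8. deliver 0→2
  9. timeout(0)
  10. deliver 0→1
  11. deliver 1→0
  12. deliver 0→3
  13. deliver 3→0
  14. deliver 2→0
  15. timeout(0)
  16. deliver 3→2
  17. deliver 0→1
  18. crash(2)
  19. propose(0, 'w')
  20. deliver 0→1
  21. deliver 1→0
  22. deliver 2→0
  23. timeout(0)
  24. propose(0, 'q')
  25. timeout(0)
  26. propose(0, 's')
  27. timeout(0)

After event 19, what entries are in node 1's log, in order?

w

e1 propose(0,'w'): 0[coor,t=1,-]
e2 deliver 0→2: 2[part,t=1,-]
e3 deliver 2→0: ·
e4 deliver 0→1: 1[part,t=1,-]
e5 deliver 1→0: ·
e6 deliver 0→3: 3[part,t=1,-]
e7 deliver 3→0: 0[coor,t=1,w]
e8 deliver 0→2: 2[part,t=1,w]
e9 timeout(0): 0[coor,t=2,w]
e10 deliver 0→1: 1[part,t=1,w]
e11 deliver 1→0: ·
e12 deliver 0→3: 3[part,t=1,w]
e13 deliver 3→0: ·
e14 deliver 2→0: ·
e15 timeout(0): 0[coor,t=3,w]
e16 deliver 3→2: ·
e17 deliver 0→1: 1[part,t=2,w]
e18 crash(2): 2[✗part,t=1,w]
e19 propose(0,'w'): 0[coor,t=4,w]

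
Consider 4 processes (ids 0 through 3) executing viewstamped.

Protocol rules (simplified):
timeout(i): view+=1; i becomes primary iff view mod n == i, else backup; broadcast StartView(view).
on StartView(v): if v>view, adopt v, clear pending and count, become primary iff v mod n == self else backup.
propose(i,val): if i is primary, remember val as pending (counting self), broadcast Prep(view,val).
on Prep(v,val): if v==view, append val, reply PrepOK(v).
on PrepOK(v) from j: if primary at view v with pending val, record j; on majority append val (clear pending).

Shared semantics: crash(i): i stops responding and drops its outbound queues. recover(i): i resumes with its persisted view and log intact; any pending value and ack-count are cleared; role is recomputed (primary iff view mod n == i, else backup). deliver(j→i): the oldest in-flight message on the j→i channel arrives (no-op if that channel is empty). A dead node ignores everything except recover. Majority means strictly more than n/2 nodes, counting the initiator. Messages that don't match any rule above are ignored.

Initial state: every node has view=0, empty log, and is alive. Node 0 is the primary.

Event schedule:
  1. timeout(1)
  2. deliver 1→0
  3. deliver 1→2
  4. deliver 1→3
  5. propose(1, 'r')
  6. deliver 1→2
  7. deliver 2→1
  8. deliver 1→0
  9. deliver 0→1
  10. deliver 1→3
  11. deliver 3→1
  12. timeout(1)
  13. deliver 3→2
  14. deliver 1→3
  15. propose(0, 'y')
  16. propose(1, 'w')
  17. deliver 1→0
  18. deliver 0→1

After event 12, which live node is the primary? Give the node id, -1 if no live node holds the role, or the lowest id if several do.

e1 timeout(1): 1[prim,v=1,-]
e2 deliver 1→0: 0[back,v=1,-]
e3 deliver 1→2: 2[back,v=1,-]
e4 deliver 1→3: 3[back,v=1,-]
e5 propose(1,'r'): ·
e6 deliver 1→2: 2[back,v=1,r]
e7 deliver 2→1: ·
e8 deliver 1→0: 0[back,v=1,r]
e9 deliver 0→1: 1[prim,v=1,r]
e10 deliver 1→3: 3[back,v=1,r]
e11 deliver 3→1: ·
e12 timeout(1): 1[back,v=2,r]

-1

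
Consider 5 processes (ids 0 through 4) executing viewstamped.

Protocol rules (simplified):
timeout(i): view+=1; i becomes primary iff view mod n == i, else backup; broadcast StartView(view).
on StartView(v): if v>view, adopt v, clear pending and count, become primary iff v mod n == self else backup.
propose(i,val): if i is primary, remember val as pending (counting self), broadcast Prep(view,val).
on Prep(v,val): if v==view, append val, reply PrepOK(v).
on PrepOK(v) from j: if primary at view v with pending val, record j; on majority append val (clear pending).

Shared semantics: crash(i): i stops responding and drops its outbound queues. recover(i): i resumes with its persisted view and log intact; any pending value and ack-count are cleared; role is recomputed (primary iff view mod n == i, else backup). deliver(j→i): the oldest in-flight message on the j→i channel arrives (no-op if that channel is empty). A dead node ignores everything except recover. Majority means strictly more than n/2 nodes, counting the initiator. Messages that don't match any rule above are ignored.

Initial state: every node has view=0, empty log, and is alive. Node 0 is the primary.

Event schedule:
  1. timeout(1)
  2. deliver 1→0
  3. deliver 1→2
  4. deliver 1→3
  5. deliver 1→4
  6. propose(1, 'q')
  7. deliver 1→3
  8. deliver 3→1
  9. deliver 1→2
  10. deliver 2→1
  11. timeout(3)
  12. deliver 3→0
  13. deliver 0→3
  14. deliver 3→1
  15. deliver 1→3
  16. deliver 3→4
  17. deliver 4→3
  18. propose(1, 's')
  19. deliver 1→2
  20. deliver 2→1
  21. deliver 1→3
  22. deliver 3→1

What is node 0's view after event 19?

2

1. timeout(1):  <1:prim v1 ->
2. deliver 1→0:  <0:back v1 ->
3. deliver 1→2:  <2:back v1 ->
4. deliver 1→3:  <3:back v1 ->
5. deliver 1→4:  <4:back v1 ->
6. propose(1,'q'):  nop
7. deliver 1→3:  <3:back v1 q>
8. deliver 3→1:  nop
9. deliver 1→2:  <2:back v1 q>
10. deliver 2→1:  <1:prim v1 q>
11. timeout(3):  <3:back v2 q>
12. deliver 3→0:  <0:back v2 ->
13. deliver 0→3:  nop
14. deliver 3→1:  <1:back v2 q>
15. deliver 1→3:  nop
16. deliver 3→4:  <4:back v2 ->
17. deliver 4→3:  nop
18. propose(1,'s'):  nop
19. deliver 1→2:  nop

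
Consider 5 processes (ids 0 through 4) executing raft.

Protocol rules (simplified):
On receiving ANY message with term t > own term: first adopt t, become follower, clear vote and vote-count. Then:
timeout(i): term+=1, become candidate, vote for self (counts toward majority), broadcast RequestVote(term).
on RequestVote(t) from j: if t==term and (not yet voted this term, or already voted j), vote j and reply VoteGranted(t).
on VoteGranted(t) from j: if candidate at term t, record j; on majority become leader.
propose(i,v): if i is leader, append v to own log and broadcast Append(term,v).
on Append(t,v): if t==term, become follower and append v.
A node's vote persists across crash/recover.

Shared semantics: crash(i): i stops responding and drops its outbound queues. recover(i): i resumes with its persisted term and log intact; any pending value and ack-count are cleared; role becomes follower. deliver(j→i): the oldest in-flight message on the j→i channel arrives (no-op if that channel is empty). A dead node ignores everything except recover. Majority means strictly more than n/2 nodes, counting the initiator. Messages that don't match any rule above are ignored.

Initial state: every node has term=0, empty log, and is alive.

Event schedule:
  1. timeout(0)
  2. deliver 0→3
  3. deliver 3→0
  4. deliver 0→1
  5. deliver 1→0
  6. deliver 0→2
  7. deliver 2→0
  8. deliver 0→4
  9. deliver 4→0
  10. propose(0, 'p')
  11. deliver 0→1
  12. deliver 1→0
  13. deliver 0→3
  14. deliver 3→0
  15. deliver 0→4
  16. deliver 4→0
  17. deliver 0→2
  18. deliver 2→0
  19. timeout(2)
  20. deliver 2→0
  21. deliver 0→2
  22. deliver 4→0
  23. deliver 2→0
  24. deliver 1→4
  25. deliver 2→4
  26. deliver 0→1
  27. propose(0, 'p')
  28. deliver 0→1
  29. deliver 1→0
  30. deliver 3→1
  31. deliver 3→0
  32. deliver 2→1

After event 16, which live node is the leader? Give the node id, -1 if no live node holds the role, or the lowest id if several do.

1. timeout(0):  <0:cand t1 ->
2. deliver 0→3:  <3:foll t1 ->
3. deliver 3→0:  nop
4. deliver 0→1:  <1:foll t1 ->
5. deliver 1→0:  <0:lead t1 ->
6. deliver 0→2:  <2:foll t1 ->
7. deliver 2→0:  nop
8. deliver 0→4:  <4:foll t1 ->
9. deliver 4→0:  nop
10. propose(0,'p'):  <0:lead t1 p>
11. deliver 0→1:  <1:foll t1 p>
12. deliver 1→0:  nop
13. deliver 0→3:  <3:foll t1 p>
14. deliver 3→0:  nop
15. deliver 0→4:  <4:foll t1 p>
16. deliver 4→0:  nop

0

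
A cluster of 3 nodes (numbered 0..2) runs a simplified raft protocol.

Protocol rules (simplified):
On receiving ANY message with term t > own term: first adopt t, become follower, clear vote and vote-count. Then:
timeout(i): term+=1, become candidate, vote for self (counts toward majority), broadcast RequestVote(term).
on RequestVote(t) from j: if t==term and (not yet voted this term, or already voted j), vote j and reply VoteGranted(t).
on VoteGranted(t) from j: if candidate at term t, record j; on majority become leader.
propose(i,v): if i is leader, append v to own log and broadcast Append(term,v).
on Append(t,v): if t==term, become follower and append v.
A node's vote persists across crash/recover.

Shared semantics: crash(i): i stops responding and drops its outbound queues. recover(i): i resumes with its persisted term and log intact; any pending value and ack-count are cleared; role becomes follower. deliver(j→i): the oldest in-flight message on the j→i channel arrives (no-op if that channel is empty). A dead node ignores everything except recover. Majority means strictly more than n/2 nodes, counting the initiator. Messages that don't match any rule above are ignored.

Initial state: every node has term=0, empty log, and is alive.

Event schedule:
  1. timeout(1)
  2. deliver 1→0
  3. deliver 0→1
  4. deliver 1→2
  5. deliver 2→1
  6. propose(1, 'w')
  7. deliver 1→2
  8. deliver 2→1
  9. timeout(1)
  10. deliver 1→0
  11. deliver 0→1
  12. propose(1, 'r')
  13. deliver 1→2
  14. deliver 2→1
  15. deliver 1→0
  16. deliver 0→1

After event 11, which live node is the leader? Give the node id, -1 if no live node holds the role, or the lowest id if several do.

1. timeout(1):  <1:cand t1 ->
2. deliver 1→0:  <0:foll t1 ->
3. deliver 0→1:  <1:lead t1 ->
4. deliver 1→2:  <2:foll t1 ->
5. deliver 2→1:  nop
6. propose(1,'w'):  <1:lead t1 w>
7. deliver 1→2:  <2:foll t1 w>
8. deliver 2→1:  nop
9. timeout(1):  <1:cand t2 w>
10. deliver 1→0:  <0:foll t1 w>
11. deliver 0→1:  nop

-1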